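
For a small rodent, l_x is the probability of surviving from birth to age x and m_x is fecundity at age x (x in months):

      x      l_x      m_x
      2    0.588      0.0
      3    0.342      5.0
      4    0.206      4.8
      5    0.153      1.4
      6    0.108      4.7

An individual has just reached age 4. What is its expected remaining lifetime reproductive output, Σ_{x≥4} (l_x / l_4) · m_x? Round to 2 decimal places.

8.30

l_4 = 0.206. Conditional survival from age 4 to x is l_x / l_4.
  x=4: (0.206/0.206) × 4.8 = 4.8000
  x=5: (0.153/0.206) × 1.4 = 1.0398
  x=6: (0.108/0.206) × 4.7 = 2.4641
Sum = 4.8000 + 1.0398 + 2.4641 = 8.3039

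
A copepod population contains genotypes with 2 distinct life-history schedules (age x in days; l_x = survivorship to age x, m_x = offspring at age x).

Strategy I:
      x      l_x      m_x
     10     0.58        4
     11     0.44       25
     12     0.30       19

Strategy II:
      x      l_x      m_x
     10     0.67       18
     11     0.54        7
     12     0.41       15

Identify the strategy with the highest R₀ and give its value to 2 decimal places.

Strategy I: R₀ = 0.58×4 + 0.44×25 + 0.30×19 = 19.0200
Strategy II: R₀ = 0.67×18 + 0.54×7 + 0.41×15 = 21.9900
Highest R₀: strategy II with 21.9900.

21.99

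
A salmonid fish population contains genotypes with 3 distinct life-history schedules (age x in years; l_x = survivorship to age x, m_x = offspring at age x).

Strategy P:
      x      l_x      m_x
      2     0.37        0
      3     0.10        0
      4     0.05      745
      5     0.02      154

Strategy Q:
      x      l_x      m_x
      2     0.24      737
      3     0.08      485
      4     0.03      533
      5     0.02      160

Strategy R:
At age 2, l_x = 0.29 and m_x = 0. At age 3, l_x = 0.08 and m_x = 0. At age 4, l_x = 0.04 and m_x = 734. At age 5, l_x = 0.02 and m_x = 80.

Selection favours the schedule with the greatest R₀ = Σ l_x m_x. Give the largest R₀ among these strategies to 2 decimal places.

Strategy P: R₀ = 0.37×0 + 0.10×0 + 0.05×745 + 0.02×154 = 40.3300
Strategy Q: R₀ = 0.24×737 + 0.08×485 + 0.03×533 + 0.02×160 = 234.8700
Strategy R: R₀ = 0.29×0 + 0.08×0 + 0.04×734 + 0.02×80 = 30.9600
Highest R₀: strategy Q with 234.8700.

234.87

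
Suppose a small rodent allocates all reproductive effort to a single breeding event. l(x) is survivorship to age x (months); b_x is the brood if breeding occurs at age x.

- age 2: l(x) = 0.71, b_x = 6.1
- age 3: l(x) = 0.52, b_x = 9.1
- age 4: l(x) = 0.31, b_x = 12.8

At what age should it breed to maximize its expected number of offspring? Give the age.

Expected offspring if breeding at age x = l(x) × b_x:
  age 2: 0.71 × 6.1 = 4.331
  age 3: 0.52 × 9.1 = 4.732
  age 4: 0.31 × 12.8 = 3.968
Maximum at age 3 (4.732).

3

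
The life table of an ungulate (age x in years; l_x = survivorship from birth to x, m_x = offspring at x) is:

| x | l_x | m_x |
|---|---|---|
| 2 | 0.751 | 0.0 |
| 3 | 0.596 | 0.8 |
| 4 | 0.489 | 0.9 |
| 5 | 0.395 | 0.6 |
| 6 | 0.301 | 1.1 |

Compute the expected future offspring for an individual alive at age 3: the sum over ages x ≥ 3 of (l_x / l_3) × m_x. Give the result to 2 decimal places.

2.49

l_3 = 0.596. Conditional survival from age 3 to x is l_x / l_3.
  x=3: (0.596/0.596) × 0.8 = 0.8000
  x=4: (0.489/0.596) × 0.9 = 0.7384
  x=5: (0.395/0.596) × 0.6 = 0.3977
  x=6: (0.301/0.596) × 1.1 = 0.5555
Sum = 0.8000 + 0.7384 + 0.3977 + 0.5555 = 2.4916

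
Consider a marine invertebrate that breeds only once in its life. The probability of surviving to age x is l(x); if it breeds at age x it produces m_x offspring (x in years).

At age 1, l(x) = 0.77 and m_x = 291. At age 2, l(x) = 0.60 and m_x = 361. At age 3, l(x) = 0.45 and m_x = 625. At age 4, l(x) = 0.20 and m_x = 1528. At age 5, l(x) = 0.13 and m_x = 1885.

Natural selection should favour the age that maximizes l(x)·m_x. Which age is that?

4

Expected offspring if breeding at age x = l(x) × m_x:
  age 1: 0.77 × 291 = 224.070
  age 2: 0.60 × 361 = 216.600
  age 3: 0.45 × 625 = 281.250
  age 4: 0.20 × 1528 = 305.600
  age 5: 0.13 × 1885 = 245.050
Maximum at age 4 (305.600).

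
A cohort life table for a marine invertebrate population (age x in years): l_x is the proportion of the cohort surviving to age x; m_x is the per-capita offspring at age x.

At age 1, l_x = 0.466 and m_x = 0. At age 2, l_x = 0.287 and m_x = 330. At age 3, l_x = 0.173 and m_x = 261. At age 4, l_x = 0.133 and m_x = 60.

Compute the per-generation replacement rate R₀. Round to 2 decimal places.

R₀ = Σ l_x m_x:
  age 1: 0.466 × 0 = 0.0000
  age 2: 0.287 × 330 = 94.7100
  age 3: 0.173 × 261 = 45.1530
  age 4: 0.133 × 60 = 7.9800
R₀ = 0.0000 + 94.7100 + 45.1530 + 7.9800 = 147.8430

147.84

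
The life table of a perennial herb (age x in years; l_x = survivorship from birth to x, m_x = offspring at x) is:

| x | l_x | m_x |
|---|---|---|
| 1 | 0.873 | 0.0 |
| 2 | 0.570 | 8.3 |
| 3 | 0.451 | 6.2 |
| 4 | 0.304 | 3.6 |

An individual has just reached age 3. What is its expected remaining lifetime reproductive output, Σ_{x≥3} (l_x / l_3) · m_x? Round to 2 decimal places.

l_3 = 0.451. Conditional survival from age 3 to x is l_x / l_3.
  x=3: (0.451/0.451) × 6.2 = 6.2000
  x=4: (0.304/0.451) × 3.6 = 2.4266
Sum = 6.2000 + 2.4266 = 8.6266

8.63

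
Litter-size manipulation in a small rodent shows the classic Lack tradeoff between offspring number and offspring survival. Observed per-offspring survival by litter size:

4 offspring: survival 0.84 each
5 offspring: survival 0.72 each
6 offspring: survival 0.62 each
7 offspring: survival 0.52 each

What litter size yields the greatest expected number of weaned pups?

Expected weaned pups = c × s(c):
  c=4: 4 × 0.84 = 3.360
  c=5: 5 × 0.72 = 3.600
  c=6: 6 × 0.62 = 3.720
  c=7: 7 × 0.52 = 3.640
Maximum at c = 6 (3.720 weaned pups).

6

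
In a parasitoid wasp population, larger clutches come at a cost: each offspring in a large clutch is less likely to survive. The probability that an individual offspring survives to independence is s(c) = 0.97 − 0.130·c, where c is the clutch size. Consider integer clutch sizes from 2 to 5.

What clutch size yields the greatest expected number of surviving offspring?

Expected surviving offspring = c × s(c):
  c=2: 2 × 0.710 = 1.420
  c=3: 3 × 0.580 = 1.740
  c=4: 4 × 0.450 = 1.800
  c=5: 5 × 0.320 = 1.600
Maximum at c = 4 (1.800 surviving offspring).

4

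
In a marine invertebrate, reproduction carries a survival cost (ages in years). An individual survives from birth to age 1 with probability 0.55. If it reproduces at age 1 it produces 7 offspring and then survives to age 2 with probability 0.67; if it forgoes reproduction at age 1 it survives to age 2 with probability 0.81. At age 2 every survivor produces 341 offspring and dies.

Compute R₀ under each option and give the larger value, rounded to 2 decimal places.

breed at age 1: R₀ = 0.55 × (7 + 0.67 × 341) = 0.55 × 235.4700 = 129.5085
delay to age 2: R₀ = 0.55 × (0.81 × 341) = 0.55 × 276.2100 = 151.9155
Higher: delay to age 2 (151.9155).

151.92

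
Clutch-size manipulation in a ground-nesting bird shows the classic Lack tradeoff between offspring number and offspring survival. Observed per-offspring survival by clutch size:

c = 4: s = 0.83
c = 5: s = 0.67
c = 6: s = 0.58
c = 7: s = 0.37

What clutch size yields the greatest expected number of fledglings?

6

Expected fledglings = c × s(c):
  c=4: 4 × 0.83 = 3.320
  c=5: 5 × 0.67 = 3.350
  c=6: 6 × 0.58 = 3.480
  c=7: 7 × 0.37 = 2.590
Maximum at c = 6 (3.480 fledglings).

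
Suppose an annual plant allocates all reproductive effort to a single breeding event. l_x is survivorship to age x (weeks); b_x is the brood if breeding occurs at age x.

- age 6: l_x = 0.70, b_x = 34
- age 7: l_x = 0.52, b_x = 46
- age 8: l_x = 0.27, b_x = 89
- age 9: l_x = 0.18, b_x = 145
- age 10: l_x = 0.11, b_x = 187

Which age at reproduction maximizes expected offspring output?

9

Expected offspring if breeding at age x = l_x × b_x:
  age 6: 0.70 × 34 = 23.800
  age 7: 0.52 × 46 = 23.920
  age 8: 0.27 × 89 = 24.030
  age 9: 0.18 × 145 = 26.100
  age 10: 0.11 × 187 = 20.570
Maximum at age 9 (26.100).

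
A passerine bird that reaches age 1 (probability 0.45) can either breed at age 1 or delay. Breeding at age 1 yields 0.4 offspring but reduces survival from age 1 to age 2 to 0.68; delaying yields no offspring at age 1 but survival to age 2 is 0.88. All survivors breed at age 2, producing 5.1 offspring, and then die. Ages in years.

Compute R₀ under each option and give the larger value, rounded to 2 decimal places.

breed at age 1: R₀ = 0.45 × (0.4 + 0.68 × 5.1) = 0.45 × 3.8680 = 1.7406
delay to age 2: R₀ = 0.45 × (0.88 × 5.1) = 0.45 × 4.4880 = 2.0196
Higher: delay to age 2 (2.0196).

2.02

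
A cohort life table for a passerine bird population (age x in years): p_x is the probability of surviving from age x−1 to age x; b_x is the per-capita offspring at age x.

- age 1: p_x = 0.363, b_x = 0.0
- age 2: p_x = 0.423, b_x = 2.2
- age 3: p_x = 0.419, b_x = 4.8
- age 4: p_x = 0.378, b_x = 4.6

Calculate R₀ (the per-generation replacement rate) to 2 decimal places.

0.76

Survivorship from birth: l_x = p_1·p_2·…·p_x.
  l_1 = 0.36300
  l_2 = 0.15355
  l_3 = 0.06434
  l_4 = 0.02432
R₀ = Σ l_x b_x:
  age 1: 0.36300 × 0.0 = 0.0000
  age 2: 0.15355 × 2.2 = 0.3378
  age 3: 0.06434 × 4.8 = 0.3088
  age 4: 0.02432 × 4.6 = 0.1119
R₀ = 0.0000 + 0.3378 + 0.3088 + 0.1119 = 0.7585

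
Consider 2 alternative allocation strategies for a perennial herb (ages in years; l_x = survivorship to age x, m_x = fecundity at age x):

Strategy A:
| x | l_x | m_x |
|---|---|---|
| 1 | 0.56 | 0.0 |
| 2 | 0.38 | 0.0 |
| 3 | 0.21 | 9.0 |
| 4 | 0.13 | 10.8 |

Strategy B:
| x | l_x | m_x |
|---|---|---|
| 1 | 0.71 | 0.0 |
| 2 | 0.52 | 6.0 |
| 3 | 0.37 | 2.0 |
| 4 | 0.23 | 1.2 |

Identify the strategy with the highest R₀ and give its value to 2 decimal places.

4.14

Strategy A: R₀ = 0.56×0.0 + 0.38×0.0 + 0.21×9.0 + 0.13×10.8 = 3.2940
Strategy B: R₀ = 0.71×0.0 + 0.52×6.0 + 0.37×2.0 + 0.23×1.2 = 4.1360
Highest R₀: strategy B with 4.1360.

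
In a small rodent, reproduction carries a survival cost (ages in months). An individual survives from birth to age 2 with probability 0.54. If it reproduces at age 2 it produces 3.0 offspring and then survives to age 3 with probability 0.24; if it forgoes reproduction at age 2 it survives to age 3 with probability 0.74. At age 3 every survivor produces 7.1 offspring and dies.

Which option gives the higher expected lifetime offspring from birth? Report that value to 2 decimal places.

breed at age 2: R₀ = 0.54 × (3.0 + 0.24 × 7.1) = 0.54 × 4.7040 = 2.5402
delay to age 3: R₀ = 0.54 × (0.74 × 7.1) = 0.54 × 5.2540 = 2.8372
Higher: delay to age 3 (2.8372).

2.84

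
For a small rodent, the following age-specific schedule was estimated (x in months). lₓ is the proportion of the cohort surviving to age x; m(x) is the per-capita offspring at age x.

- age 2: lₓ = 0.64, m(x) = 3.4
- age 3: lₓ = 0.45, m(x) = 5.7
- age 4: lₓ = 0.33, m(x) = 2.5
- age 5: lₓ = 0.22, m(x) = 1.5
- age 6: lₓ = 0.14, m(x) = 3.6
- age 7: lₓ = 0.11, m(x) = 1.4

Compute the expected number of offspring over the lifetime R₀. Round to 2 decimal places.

6.55

R₀ = Σ lₓ m(x):
  age 2: 0.64 × 3.4 = 2.1760
  age 3: 0.45 × 5.7 = 2.5650
  age 4: 0.33 × 2.5 = 0.8250
  age 5: 0.22 × 1.5 = 0.3300
  age 6: 0.14 × 3.6 = 0.5040
  age 7: 0.11 × 1.4 = 0.1540
R₀ = 2.1760 + 2.5650 + 0.8250 + 0.3300 + 0.5040 + 0.1540 = 6.5540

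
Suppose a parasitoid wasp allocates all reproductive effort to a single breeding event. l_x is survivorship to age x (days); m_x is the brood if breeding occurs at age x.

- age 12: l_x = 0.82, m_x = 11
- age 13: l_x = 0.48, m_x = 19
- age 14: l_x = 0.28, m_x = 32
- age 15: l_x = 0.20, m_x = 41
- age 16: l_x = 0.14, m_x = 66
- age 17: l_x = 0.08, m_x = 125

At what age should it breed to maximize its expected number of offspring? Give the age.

17

Expected offspring if breeding at age x = l_x × m_x:
  age 12: 0.82 × 11 = 9.020
  age 13: 0.48 × 19 = 9.120
  age 14: 0.28 × 32 = 8.960
  age 15: 0.20 × 41 = 8.200
  age 16: 0.14 × 66 = 9.240
  age 17: 0.08 × 125 = 10.000
Maximum at age 17 (10.000).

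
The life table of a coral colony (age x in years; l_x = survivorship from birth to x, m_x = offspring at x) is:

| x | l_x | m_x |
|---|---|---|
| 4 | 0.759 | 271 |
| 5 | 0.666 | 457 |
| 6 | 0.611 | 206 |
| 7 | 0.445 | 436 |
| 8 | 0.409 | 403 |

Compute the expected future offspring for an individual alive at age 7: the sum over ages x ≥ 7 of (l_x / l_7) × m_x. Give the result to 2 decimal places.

l_7 = 0.445. Conditional survival from age 7 to x is l_x / l_7.
  x=7: (0.445/0.445) × 436 = 436.0000
  x=8: (0.409/0.445) × 403 = 370.3978
Sum = 436.0000 + 370.3978 = 806.3978

806.40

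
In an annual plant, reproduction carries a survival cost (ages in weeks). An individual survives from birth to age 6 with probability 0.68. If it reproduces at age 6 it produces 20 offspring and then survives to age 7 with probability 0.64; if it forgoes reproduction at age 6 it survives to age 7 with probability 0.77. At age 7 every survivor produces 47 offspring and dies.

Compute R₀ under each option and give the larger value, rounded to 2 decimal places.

34.05

breed at age 6: R₀ = 0.68 × (20 + 0.64 × 47) = 0.68 × 50.0800 = 34.0544
delay to age 7: R₀ = 0.68 × (0.77 × 47) = 0.68 × 36.1900 = 24.6092
Higher: breed at age 6 (34.0544).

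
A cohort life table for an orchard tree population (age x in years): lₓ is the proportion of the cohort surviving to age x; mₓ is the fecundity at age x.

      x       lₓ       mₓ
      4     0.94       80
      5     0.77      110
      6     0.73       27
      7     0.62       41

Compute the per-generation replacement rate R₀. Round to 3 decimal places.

R₀ = Σ lₓ mₓ:
  age 4: 0.94 × 80 = 75.2000
  age 5: 0.77 × 110 = 84.7000
  age 6: 0.73 × 27 = 19.7100
  age 7: 0.62 × 41 = 25.4200
R₀ = 75.2000 + 84.7000 + 19.7100 + 25.4200 = 205.0300

205.030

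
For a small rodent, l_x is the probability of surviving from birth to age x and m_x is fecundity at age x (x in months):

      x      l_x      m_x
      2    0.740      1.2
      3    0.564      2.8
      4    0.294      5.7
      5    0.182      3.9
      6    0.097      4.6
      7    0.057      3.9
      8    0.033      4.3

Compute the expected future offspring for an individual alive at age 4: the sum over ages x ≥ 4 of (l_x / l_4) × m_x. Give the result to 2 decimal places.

l_4 = 0.294. Conditional survival from age 4 to x is l_x / l_4.
  x=4: (0.294/0.294) × 5.7 = 5.7000
  x=5: (0.182/0.294) × 3.9 = 2.4143
  x=6: (0.097/0.294) × 4.6 = 1.5177
  x=7: (0.057/0.294) × 3.9 = 0.7561
  x=8: (0.033/0.294) × 4.3 = 0.4827
Sum = 5.7000 + 2.4143 + 1.5177 + 0.7561 + 0.4827 = 10.8707

10.87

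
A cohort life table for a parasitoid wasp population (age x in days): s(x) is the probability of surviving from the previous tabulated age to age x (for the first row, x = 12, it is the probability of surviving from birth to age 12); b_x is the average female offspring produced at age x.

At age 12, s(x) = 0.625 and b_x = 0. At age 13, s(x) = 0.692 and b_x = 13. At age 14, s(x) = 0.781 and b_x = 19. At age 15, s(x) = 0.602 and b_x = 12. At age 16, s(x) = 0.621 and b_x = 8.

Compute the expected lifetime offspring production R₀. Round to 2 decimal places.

Survivorship from birth: l_x = s_12·s_13·…·s_x.
  l_12 = 0.62500
  l_13 = 0.43250
  l_14 = 0.33778
  l_15 = 0.20335
  l_16 = 0.12628
R₀ = Σ l_x b_x:
  age 12: 0.62500 × 0 = 0.0000
  age 13: 0.43250 × 13 = 5.6225
  age 14: 0.33778 × 19 = 6.4178
  age 15: 0.20335 × 12 = 2.4402
  age 16: 0.12628 × 8 = 1.0102
R₀ = 0.0000 + 5.6225 + 6.4178 + 2.4402 + 1.0102 = 15.4908

15.49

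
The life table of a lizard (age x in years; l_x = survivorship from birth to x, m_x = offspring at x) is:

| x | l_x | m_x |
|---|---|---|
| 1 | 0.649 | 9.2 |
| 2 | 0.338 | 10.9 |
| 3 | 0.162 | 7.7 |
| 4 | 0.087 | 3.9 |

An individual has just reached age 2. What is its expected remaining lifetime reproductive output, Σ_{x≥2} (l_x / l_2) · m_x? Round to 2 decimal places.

15.59

l_2 = 0.338. Conditional survival from age 2 to x is l_x / l_2.
  x=2: (0.338/0.338) × 10.9 = 10.9000
  x=3: (0.162/0.338) × 7.7 = 3.6905
  x=4: (0.087/0.338) × 3.9 = 1.0038
Sum = 10.9000 + 3.6905 + 1.0038 = 15.5944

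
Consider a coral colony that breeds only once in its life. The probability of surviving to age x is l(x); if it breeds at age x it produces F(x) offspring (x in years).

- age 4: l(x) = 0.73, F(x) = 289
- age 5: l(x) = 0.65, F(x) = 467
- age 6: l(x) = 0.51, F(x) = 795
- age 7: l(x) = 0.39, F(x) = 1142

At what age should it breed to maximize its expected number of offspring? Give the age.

7

Expected offspring if breeding at age x = l(x) × F(x):
  age 4: 0.73 × 289 = 210.970
  age 5: 0.65 × 467 = 303.550
  age 6: 0.51 × 795 = 405.450
  age 7: 0.39 × 1142 = 445.380
Maximum at age 7 (445.380).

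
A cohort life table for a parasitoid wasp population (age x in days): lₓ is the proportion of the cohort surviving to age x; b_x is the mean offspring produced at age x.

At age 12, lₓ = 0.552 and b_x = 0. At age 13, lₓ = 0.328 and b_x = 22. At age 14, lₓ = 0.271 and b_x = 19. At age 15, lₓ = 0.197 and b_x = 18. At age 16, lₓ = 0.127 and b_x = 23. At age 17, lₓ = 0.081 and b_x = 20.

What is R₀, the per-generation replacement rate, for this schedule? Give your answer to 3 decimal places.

20.452

R₀ = Σ lₓ b_x:
  age 12: 0.552 × 0 = 0.0000
  age 13: 0.328 × 22 = 7.2160
  age 14: 0.271 × 19 = 5.1490
  age 15: 0.197 × 18 = 3.5460
  age 16: 0.127 × 23 = 2.9210
  age 17: 0.081 × 20 = 1.6200
R₀ = 0.0000 + 7.2160 + 5.1490 + 3.5460 + 2.9210 + 1.6200 = 20.4520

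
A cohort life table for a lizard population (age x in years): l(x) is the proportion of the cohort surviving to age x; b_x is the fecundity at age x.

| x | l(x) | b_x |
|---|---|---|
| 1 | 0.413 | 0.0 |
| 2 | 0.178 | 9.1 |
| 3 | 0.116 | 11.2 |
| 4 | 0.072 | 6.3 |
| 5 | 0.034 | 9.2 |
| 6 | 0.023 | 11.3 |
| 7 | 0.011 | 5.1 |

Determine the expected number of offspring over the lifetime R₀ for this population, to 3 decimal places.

4.001

R₀ = Σ l(x) b_x:
  age 1: 0.413 × 0.0 = 0.0000
  age 2: 0.178 × 9.1 = 1.6198
  age 3: 0.116 × 11.2 = 1.2992
  age 4: 0.072 × 6.3 = 0.4536
  age 5: 0.034 × 9.2 = 0.3128
  age 6: 0.023 × 11.3 = 0.2599
  age 7: 0.011 × 5.1 = 0.0561
R₀ = 0.0000 + 1.6198 + 1.2992 + 0.4536 + 0.3128 + 0.2599 + 0.0561 = 4.0014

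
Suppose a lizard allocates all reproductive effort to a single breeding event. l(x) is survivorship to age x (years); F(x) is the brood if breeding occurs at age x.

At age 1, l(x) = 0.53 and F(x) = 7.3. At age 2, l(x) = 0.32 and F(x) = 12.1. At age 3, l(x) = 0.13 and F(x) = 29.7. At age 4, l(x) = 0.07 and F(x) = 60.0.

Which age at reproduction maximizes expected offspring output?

Expected offspring if breeding at age x = l(x) × F(x):
  age 1: 0.53 × 7.3 = 3.869
  age 2: 0.32 × 12.1 = 3.872
  age 3: 0.13 × 29.7 = 3.861
  age 4: 0.07 × 60.0 = 4.200
Maximum at age 4 (4.200).

4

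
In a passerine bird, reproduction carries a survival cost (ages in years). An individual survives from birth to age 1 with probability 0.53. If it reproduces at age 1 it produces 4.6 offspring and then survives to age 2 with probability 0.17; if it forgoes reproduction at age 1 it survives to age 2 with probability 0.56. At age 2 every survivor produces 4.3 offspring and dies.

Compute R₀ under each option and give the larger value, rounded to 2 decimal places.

breed at age 1: R₀ = 0.53 × (4.6 + 0.17 × 4.3) = 0.53 × 5.3310 = 2.8254
delay to age 2: R₀ = 0.53 × (0.56 × 4.3) = 0.53 × 2.4080 = 1.2762
Higher: breed at age 1 (2.8254).

2.83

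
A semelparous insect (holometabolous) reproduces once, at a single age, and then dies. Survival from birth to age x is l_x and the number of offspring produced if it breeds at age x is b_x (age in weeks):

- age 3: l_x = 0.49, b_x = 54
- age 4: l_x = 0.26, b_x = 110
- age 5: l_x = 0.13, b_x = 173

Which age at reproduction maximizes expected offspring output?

Expected offspring if breeding at age x = l_x × b_x:
  age 3: 0.49 × 54 = 26.460
  age 4: 0.26 × 110 = 28.600
  age 5: 0.13 × 173 = 22.490
Maximum at age 4 (28.600).

4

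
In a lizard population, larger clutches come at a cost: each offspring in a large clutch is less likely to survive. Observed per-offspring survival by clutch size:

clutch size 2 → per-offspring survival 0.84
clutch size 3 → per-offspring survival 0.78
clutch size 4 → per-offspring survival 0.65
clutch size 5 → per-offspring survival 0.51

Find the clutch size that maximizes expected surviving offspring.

Expected surviving offspring = c × s(c):
  c=2: 2 × 0.84 = 1.680
  c=3: 3 × 0.78 = 2.340
  c=4: 4 × 0.65 = 2.600
  c=5: 5 × 0.51 = 2.550
Maximum at c = 4 (2.600 surviving offspring).

4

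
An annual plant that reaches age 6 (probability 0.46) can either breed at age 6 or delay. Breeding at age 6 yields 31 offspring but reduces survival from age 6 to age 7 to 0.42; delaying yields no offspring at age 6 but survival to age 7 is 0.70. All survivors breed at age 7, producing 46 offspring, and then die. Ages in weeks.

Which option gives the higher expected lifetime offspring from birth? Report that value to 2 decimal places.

23.15

breed at age 6: R₀ = 0.46 × (31 + 0.42 × 46) = 0.46 × 50.3200 = 23.1472
delay to age 7: R₀ = 0.46 × (0.70 × 46) = 0.46 × 32.2000 = 14.8120
Higher: breed at age 6 (23.1472).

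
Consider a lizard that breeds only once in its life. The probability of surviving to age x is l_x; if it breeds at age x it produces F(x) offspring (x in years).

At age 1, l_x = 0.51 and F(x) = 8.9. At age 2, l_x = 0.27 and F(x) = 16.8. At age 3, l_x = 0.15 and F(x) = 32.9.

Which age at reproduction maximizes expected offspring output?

3

Expected offspring if breeding at age x = l_x × F(x):
  age 1: 0.51 × 8.9 = 4.539
  age 2: 0.27 × 16.8 = 4.536
  age 3: 0.15 × 32.9 = 4.935
Maximum at age 3 (4.935).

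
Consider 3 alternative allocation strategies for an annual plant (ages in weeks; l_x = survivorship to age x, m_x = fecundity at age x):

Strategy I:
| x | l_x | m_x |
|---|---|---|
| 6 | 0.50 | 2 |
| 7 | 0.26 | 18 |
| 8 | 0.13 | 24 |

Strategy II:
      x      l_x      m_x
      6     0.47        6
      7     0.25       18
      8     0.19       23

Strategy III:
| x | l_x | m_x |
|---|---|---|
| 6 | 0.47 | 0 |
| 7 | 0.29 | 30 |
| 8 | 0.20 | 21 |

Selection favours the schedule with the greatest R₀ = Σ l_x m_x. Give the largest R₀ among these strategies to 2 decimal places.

Strategy I: R₀ = 0.50×2 + 0.26×18 + 0.13×24 = 8.8000
Strategy II: R₀ = 0.47×6 + 0.25×18 + 0.19×23 = 11.6900
Strategy III: R₀ = 0.47×0 + 0.29×30 + 0.20×21 = 12.9000
Highest R₀: strategy III with 12.9000.

12.90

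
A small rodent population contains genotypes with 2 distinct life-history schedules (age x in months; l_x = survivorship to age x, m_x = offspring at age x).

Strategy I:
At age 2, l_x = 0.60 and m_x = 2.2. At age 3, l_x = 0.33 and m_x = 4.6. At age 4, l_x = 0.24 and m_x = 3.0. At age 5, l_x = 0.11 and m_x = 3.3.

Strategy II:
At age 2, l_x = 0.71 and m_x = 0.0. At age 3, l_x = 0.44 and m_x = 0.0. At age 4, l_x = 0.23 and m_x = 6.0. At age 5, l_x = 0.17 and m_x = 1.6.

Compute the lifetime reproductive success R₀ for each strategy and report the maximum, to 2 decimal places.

Strategy I: R₀ = 0.60×2.2 + 0.33×4.6 + 0.24×3.0 + 0.11×3.3 = 3.9210
Strategy II: R₀ = 0.71×0.0 + 0.44×0.0 + 0.23×6.0 + 0.17×1.6 = 1.6520
Highest R₀: strategy I with 3.9210.

3.92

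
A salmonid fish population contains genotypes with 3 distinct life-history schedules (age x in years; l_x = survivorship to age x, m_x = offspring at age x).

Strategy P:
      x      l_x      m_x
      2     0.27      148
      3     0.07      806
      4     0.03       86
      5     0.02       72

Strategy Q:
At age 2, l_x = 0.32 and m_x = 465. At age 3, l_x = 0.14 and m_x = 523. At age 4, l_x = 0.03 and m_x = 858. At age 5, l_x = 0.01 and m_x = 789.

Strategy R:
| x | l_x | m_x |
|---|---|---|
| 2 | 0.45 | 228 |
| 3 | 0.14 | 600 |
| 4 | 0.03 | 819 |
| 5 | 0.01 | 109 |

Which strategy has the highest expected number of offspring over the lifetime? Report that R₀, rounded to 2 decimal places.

255.65

Strategy P: R₀ = 0.27×148 + 0.07×806 + 0.03×86 + 0.02×72 = 100.4000
Strategy Q: R₀ = 0.32×465 + 0.14×523 + 0.03×858 + 0.01×789 = 255.6500
Strategy R: R₀ = 0.45×228 + 0.14×600 + 0.03×819 + 0.01×109 = 212.2600
Highest R₀: strategy Q with 255.6500.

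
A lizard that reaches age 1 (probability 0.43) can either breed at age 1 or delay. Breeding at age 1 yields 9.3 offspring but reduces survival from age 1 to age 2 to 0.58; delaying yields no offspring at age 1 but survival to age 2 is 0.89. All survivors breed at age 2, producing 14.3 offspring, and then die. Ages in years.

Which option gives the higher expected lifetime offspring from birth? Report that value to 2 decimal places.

breed at age 1: R₀ = 0.43 × (9.3 + 0.58 × 14.3) = 0.43 × 17.5940 = 7.5654
delay to age 2: R₀ = 0.43 × (0.89 × 14.3) = 0.43 × 12.7270 = 5.4726
Higher: breed at age 1 (7.5654).

7.57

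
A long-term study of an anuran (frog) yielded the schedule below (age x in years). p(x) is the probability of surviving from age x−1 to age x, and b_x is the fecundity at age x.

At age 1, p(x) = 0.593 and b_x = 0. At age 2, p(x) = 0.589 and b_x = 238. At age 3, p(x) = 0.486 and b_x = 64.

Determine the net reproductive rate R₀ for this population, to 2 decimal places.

93.99

Survivorship from birth: l_x = p_1·p_2·…·p_x.
  l_1 = 0.59300
  l_2 = 0.34928
  l_3 = 0.16975
R₀ = Σ l_x b_x:
  age 1: 0.59300 × 0 = 0.0000
  age 2: 0.34928 × 238 = 83.1286
  age 3: 0.16975 × 64 = 10.8640
R₀ = 0.0000 + 83.1286 + 10.8640 = 93.9926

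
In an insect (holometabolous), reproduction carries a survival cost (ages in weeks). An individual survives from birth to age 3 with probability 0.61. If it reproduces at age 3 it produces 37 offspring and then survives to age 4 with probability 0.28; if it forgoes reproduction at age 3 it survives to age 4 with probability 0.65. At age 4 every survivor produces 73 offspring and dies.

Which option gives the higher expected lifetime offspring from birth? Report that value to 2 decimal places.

35.04

breed at age 3: R₀ = 0.61 × (37 + 0.28 × 73) = 0.61 × 57.4400 = 35.0384
delay to age 4: R₀ = 0.61 × (0.65 × 73) = 0.61 × 47.4500 = 28.9445
Higher: breed at age 3 (35.0384).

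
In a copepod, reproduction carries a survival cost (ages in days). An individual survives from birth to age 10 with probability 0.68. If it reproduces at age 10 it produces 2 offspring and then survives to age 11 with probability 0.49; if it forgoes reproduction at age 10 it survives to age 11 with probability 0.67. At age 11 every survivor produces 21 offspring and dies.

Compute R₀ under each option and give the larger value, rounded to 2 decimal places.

9.57

breed at age 10: R₀ = 0.68 × (2 + 0.49 × 21) = 0.68 × 12.2900 = 8.3572
delay to age 11: R₀ = 0.68 × (0.67 × 21) = 0.68 × 14.0700 = 9.5676
Higher: delay to age 11 (9.5676).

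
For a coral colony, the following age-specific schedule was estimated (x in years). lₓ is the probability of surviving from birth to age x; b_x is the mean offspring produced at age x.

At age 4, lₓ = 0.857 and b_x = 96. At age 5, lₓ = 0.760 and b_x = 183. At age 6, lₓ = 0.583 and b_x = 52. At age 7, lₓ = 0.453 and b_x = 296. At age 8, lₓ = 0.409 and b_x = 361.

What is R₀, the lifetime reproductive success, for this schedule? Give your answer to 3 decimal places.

533.405

R₀ = Σ lₓ b_x:
  age 4: 0.857 × 96 = 82.2720
  age 5: 0.760 × 183 = 139.0800
  age 6: 0.583 × 52 = 30.3160
  age 7: 0.453 × 296 = 134.0880
  age 8: 0.409 × 361 = 147.6490
R₀ = 82.2720 + 139.0800 + 30.3160 + 134.0880 + 147.6490 = 533.4050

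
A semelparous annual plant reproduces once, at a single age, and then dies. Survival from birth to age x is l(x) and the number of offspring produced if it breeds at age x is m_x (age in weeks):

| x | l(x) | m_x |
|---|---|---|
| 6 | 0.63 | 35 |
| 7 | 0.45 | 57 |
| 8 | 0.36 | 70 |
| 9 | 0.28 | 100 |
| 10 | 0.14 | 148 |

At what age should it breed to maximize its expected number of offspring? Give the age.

9

Expected offspring if breeding at age x = l(x) × m_x:
  age 6: 0.63 × 35 = 22.050
  age 7: 0.45 × 57 = 25.650
  age 8: 0.36 × 70 = 25.200
  age 9: 0.28 × 100 = 28.000
  age 10: 0.14 × 148 = 20.720
Maximum at age 9 (28.000).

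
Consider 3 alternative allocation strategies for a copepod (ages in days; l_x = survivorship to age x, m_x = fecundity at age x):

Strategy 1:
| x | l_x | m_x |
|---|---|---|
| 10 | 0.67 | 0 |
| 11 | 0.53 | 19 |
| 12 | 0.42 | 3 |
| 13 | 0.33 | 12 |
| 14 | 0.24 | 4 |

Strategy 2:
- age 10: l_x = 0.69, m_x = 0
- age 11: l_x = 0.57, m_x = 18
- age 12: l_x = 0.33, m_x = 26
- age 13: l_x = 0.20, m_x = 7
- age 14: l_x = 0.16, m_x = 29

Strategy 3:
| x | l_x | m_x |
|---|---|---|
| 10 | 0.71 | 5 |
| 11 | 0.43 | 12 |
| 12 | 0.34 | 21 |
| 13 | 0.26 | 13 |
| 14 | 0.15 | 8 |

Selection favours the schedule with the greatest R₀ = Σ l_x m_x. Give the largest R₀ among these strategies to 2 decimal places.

24.88

Strategy 1: R₀ = 0.67×0 + 0.53×19 + 0.42×3 + 0.33×12 + 0.24×4 = 16.2500
Strategy 2: R₀ = 0.69×0 + 0.57×18 + 0.33×26 + 0.20×7 + 0.16×29 = 24.8800
Strategy 3: R₀ = 0.71×5 + 0.43×12 + 0.34×21 + 0.26×13 + 0.15×8 = 20.4300
Highest R₀: strategy 2 with 24.8800.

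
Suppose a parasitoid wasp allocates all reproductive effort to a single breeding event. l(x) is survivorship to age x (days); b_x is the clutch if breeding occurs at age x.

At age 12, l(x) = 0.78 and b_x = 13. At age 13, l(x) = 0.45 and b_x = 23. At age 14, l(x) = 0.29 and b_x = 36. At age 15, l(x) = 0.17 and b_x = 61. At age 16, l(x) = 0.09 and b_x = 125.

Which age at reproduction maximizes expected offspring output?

16

Expected offspring if breeding at age x = l(x) × b_x:
  age 12: 0.78 × 13 = 10.140
  age 13: 0.45 × 23 = 10.350
  age 14: 0.29 × 36 = 10.440
  age 15: 0.17 × 61 = 10.370
  age 16: 0.09 × 125 = 11.250
Maximum at age 16 (11.250).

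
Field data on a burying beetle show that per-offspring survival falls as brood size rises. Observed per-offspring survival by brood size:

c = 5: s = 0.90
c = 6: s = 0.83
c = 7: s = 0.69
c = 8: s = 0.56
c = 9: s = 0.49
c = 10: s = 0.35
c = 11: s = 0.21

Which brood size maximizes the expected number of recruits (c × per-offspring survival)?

Expected recruits = c × s(c):
  c=5: 5 × 0.90 = 4.500
  c=6: 6 × 0.83 = 4.980
  c=7: 7 × 0.69 = 4.830
  c=8: 8 × 0.56 = 4.480
  c=9: 9 × 0.49 = 4.410
  c=10: 10 × 0.35 = 3.500
  c=11: 11 × 0.21 = 2.310
Maximum at c = 6 (4.980 recruits).

6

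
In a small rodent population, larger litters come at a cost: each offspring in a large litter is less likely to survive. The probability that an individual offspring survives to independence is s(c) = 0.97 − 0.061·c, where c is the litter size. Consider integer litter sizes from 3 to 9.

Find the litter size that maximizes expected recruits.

8

Expected recruits = c × s(c):
  c=3: 3 × 0.787 = 2.361
  c=4: 4 × 0.726 = 2.904
  c=5: 5 × 0.665 = 3.325
  c=6: 6 × 0.604 = 3.624
  c=7: 7 × 0.543 = 3.801
  c=8: 8 × 0.482 = 3.856
  c=9: 9 × 0.421 = 3.789
Maximum at c = 8 (3.856 recruits).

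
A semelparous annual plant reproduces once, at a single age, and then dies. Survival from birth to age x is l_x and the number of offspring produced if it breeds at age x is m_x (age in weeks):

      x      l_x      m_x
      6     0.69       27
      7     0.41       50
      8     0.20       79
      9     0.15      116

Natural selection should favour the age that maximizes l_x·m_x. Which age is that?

Expected offspring if breeding at age x = l_x × m_x:
  age 6: 0.69 × 27 = 18.630
  age 7: 0.41 × 50 = 20.500
  age 8: 0.20 × 79 = 15.800
  age 9: 0.15 × 116 = 17.400
Maximum at age 7 (20.500).

7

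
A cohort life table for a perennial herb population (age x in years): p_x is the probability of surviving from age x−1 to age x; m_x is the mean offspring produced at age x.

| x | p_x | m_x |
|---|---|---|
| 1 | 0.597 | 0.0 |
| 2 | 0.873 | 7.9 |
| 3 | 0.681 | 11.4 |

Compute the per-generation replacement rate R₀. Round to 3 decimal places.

Survivorship from birth: l_x = p_1·p_2·…·p_x.
  l_1 = 0.59700
  l_2 = 0.52118
  l_3 = 0.35492
R₀ = Σ l_x m_x:
  age 1: 0.59700 × 0.0 = 0.0000
  age 2: 0.52118 × 7.9 = 4.1173
  age 3: 0.35492 × 11.4 = 4.0461
R₀ = 0.0000 + 4.1173 + 4.0461 = 8.1634

8.163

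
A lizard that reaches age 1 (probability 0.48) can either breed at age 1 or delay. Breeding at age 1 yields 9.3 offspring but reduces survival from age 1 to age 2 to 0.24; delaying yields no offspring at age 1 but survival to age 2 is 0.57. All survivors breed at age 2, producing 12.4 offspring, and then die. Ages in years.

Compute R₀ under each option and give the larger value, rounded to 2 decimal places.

5.89

breed at age 1: R₀ = 0.48 × (9.3 + 0.24 × 12.4) = 0.48 × 12.2760 = 5.8925
delay to age 2: R₀ = 0.48 × (0.57 × 12.4) = 0.48 × 7.0680 = 3.3926
Higher: breed at age 1 (5.8925).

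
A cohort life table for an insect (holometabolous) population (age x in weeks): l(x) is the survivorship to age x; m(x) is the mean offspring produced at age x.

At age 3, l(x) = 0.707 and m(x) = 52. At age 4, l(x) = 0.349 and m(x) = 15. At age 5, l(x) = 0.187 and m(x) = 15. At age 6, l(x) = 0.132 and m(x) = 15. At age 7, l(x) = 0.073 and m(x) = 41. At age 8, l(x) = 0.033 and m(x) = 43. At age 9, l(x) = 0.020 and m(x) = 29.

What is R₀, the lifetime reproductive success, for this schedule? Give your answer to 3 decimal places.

51.776

R₀ = Σ l(x) m(x):
  age 3: 0.707 × 52 = 36.7640
  age 4: 0.349 × 15 = 5.2350
  age 5: 0.187 × 15 = 2.8050
  age 6: 0.132 × 15 = 1.9800
  age 7: 0.073 × 41 = 2.9930
  age 8: 0.033 × 43 = 1.4190
  age 9: 0.020 × 29 = 0.5800
R₀ = 36.7640 + 5.2350 + 2.8050 + 1.9800 + 2.9930 + 1.4190 + 0.5800 = 51.7760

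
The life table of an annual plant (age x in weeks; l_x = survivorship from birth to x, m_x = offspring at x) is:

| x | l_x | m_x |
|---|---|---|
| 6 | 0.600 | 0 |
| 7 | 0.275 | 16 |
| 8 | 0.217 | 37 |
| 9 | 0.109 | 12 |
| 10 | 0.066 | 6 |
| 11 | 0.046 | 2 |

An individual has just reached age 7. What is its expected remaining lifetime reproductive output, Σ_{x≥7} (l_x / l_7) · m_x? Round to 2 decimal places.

51.73

l_7 = 0.275. Conditional survival from age 7 to x is l_x / l_7.
  x=7: (0.275/0.275) × 16 = 16.0000
  x=8: (0.217/0.275) × 37 = 29.1964
  x=9: (0.109/0.275) × 12 = 4.7564
  x=10: (0.066/0.275) × 6 = 1.4400
  x=11: (0.046/0.275) × 2 = 0.3345
Sum = 16.0000 + 29.1964 + 4.7564 + 1.4400 + 0.3345 = 51.7273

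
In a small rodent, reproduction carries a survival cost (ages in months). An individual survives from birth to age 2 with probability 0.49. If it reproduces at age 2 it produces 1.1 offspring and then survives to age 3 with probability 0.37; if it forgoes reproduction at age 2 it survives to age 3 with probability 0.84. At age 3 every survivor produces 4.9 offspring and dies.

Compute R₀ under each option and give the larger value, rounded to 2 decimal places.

breed at age 2: R₀ = 0.49 × (1.1 + 0.37 × 4.9) = 0.49 × 2.9130 = 1.4274
delay to age 3: R₀ = 0.49 × (0.84 × 4.9) = 0.49 × 4.1160 = 2.0168
Higher: delay to age 3 (2.0168).

2.02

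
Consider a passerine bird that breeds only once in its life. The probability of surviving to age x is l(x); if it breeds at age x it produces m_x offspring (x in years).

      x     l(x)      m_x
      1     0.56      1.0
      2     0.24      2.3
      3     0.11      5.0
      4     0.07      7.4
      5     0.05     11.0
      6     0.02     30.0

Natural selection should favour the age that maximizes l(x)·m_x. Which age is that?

Expected offspring if breeding at age x = l(x) × m_x:
  age 1: 0.56 × 1.0 = 0.560
  age 2: 0.24 × 2.3 = 0.552
  age 3: 0.11 × 5.0 = 0.550
  age 4: 0.07 × 7.4 = 0.518
  age 5: 0.05 × 11.0 = 0.550
  age 6: 0.02 × 30.0 = 0.600
Maximum at age 6 (0.600).

6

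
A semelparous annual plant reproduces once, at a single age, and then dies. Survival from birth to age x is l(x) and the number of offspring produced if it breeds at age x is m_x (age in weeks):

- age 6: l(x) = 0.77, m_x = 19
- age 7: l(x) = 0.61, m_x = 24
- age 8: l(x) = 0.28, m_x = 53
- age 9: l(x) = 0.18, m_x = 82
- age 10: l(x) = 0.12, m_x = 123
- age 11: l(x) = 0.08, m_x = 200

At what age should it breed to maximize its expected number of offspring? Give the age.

11

Expected offspring if breeding at age x = l(x) × m_x:
  age 6: 0.77 × 19 = 14.630
  age 7: 0.61 × 24 = 14.640
  age 8: 0.28 × 53 = 14.840
  age 9: 0.18 × 82 = 14.760
  age 10: 0.12 × 123 = 14.760
  age 11: 0.08 × 200 = 16.000
Maximum at age 11 (16.000).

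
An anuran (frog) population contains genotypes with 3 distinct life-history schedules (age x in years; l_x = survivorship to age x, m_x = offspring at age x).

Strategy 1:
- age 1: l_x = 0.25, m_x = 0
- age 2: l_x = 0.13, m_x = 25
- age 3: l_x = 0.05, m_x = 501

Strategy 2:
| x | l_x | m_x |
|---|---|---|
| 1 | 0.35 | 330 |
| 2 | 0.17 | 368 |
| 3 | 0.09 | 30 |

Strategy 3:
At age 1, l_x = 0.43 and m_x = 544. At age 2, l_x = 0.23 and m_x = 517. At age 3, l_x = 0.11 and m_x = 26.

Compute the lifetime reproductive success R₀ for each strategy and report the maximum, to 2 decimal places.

355.69

Strategy 1: R₀ = 0.25×0 + 0.13×25 + 0.05×501 = 28.3000
Strategy 2: R₀ = 0.35×330 + 0.17×368 + 0.09×30 = 180.7600
Strategy 3: R₀ = 0.43×544 + 0.23×517 + 0.11×26 = 355.6900
Highest R₀: strategy 3 with 355.6900.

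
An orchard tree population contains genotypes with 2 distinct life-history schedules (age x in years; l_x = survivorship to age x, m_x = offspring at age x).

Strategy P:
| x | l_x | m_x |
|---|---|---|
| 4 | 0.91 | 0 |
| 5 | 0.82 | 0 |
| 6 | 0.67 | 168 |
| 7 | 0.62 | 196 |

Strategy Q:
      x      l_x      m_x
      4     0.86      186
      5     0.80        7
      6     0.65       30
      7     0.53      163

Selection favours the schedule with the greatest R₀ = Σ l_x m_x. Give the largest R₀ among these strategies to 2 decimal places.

271.45

Strategy P: R₀ = 0.91×0 + 0.82×0 + 0.67×168 + 0.62×196 = 234.0800
Strategy Q: R₀ = 0.86×186 + 0.80×7 + 0.65×30 + 0.53×163 = 271.4500
Highest R₀: strategy Q with 271.4500.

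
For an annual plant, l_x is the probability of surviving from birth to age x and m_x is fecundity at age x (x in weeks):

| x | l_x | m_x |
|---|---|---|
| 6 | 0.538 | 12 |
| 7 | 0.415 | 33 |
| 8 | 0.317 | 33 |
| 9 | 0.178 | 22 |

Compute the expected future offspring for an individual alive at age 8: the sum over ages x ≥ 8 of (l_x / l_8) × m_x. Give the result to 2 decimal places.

l_8 = 0.317. Conditional survival from age 8 to x is l_x / l_8.
  x=8: (0.317/0.317) × 33 = 33.0000
  x=9: (0.178/0.317) × 22 = 12.3533
Sum = 33.0000 + 12.3533 = 45.3533

45.35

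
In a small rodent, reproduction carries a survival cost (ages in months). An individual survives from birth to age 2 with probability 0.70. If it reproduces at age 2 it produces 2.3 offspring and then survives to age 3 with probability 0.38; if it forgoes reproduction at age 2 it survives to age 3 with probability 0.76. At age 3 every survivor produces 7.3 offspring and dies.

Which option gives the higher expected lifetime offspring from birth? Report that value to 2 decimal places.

breed at age 2: R₀ = 0.70 × (2.3 + 0.38 × 7.3) = 0.70 × 5.0740 = 3.5518
delay to age 3: R₀ = 0.70 × (0.76 × 7.3) = 0.70 × 5.5480 = 3.8836
Higher: delay to age 3 (3.8836).

3.88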